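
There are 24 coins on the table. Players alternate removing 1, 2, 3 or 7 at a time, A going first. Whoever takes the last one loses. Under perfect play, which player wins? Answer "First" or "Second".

First

Compute winning (W) and losing (L) positions by backward induction:
i:   0  1  2  3  4  5  6  7  8  9 10 11 12 13 14 15 16 17 18 19 20 21 22 23 24
     W  L  W  W  W  L  W  W  W  L  W  W  W  L  W  W  W  L  W  W  W  L  W  W  W
Position 24 is W, so the first player wins.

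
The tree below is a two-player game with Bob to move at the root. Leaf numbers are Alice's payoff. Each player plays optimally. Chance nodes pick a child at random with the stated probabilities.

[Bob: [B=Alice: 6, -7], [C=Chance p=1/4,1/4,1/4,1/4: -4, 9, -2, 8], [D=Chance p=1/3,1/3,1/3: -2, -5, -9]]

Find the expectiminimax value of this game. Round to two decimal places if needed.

-5.33

B (Alice): max(6, -7) = 6
C (Chance): 1/4·-4 + 1/4·9 + 1/4·-2 + 1/4·8 = 2.75
D (Chance): 1/3·-2 + 1/3·-5 + 1/3·-9 = -5.33
Root (Bob): min(6, 2.75, -5.33) = -5.33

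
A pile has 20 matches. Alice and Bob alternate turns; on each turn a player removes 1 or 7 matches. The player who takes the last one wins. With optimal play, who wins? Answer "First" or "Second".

Positions where the player to move wins (W) vs loses (L):
i:   0  1  2  3  4  5  6  7  8  9 10 11 12 13 14 15 16 17 18 19 20
     L  W  L  W  L  W  L  W  L  W  L  W  L  W  L  W  L  W  L  W  L
Position 20 is L, so the second player wins.

Second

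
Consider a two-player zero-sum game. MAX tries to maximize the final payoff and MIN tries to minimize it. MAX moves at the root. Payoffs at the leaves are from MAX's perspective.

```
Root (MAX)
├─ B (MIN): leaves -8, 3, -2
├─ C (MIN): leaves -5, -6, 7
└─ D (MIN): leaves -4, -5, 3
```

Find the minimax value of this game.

-5

B (MIN): min(-8, 3, -2) = -8
C (MIN): min(-5, -6, 7) = -6
D (MIN): min(-4, -5, 3) = -5
Root (MAX): max(-8, -6, -5) = -5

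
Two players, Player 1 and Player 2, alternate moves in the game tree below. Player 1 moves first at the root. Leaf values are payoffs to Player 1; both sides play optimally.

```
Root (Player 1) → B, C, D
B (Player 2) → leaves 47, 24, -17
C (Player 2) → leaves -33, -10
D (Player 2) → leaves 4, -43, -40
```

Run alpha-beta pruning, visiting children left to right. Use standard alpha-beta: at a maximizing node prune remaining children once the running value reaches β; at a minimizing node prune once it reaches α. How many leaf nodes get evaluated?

B [α=-∞,β=+∞]: v=-17
C [α=-17,β=+∞]: v=-33 after child 1 ≤ α → α-cutoff, skip 1
D [α=-17,β=+∞]: v=-43 after child 2 ≤ α → α-cutoff, skip 1
Root [α=-∞,β=+∞]: v=-17
Leaves evaluated: 6 of 8.

6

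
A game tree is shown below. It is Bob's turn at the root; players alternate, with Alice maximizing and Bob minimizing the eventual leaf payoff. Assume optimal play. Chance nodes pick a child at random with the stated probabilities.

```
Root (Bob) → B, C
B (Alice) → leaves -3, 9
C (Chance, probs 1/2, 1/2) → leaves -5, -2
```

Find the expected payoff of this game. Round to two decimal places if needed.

-3.5

B (Alice): max(-3, 9) = 9
C (Chance): 1/2·-5 + 1/2·-2 = -3.5
Root (Bob): min(9, -3.5) = -3.5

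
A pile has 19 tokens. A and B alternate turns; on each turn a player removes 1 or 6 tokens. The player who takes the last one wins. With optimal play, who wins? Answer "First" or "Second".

First

i:   0  1  2  3  4  5  6  7  8  9 10 11 12 13 14 15 16 17 18 19
     L  W  L  W  L  W  W  L  W  L  W  L  W  W  L  W  L  W  L  W
Position 19 is W, so the first player wins.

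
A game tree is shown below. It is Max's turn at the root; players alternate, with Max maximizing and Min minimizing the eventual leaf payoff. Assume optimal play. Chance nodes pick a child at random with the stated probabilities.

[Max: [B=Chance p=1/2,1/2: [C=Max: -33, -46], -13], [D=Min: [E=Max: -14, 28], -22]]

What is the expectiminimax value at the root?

-22

C (Max): max(-33, -46) = -33
B (Chance): 1/2·-33 + 1/2·-13 = -23
E (Max): max(-14, 28) = 28
D (Min): min(28, -22) = -22
Root (Max): max(-23, -22) = -22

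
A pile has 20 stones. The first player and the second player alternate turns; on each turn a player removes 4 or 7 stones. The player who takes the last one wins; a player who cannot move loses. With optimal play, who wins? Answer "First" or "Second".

First

Mark each pile size as W (mover wins) or L (mover loses):
i:   0  1  2  3  4  5  6  7  8  9 10 11 12 13 14 15 16 17 18 19 20
     L  L  L  L  W  W  W  W  W  W  W  L  L  L  L  W  W  W  W  W  W
Position 20 is W, so the first player wins.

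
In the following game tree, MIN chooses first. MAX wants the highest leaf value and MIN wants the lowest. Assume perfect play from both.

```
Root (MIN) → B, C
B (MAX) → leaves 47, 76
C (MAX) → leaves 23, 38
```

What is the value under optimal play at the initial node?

B (MAX): max(47, 76) = 76
C (MAX): max(23, 38) = 38
Root (MIN): min(76, 38) = 38

38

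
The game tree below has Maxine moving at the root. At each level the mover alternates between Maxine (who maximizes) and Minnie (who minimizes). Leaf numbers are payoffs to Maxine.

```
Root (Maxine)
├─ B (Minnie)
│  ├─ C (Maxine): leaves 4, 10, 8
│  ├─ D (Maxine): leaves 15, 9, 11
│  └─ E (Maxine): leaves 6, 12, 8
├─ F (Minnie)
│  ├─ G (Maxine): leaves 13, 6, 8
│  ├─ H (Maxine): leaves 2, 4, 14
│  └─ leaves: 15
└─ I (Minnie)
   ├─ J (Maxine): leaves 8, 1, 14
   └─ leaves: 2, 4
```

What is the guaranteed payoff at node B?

C: max(4, 10, 8) = 10
D: max(15, 9, 11) = 15
E: max(6, 12, 8) = 12
B: min(10, 15, 12) = 10

10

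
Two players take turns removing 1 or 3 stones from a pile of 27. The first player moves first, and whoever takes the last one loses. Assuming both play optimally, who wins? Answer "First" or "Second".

Compute winning (W) and losing (L) positions by backward induction:
i:   0  1  2  3  4  5  6  7  8  9 10 11 12 13 14 15 16 17 18 19 20 21 22 23 24 25 26 27
     W  L  W  L  W  L  W  L  W  L  W  L  W  L  W  L  W  L  W  L  W  L  W  L  W  L  W  L
Position 27 is L, so the second player wins.

Second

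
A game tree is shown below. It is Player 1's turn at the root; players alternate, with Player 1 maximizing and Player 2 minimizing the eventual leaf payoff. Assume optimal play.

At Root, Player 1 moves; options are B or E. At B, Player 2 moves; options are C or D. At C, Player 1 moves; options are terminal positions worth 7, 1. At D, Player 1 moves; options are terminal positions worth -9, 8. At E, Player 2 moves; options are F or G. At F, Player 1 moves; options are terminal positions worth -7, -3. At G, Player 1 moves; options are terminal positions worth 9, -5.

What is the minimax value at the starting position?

7

C (Player 1): max(7, 1) = 7
D (Player 1): max(-9, 8) = 8
B (Player 2): min(7, 8) = 7
F (Player 1): max(-7, -3) = -3
G (Player 1): max(9, -5) = 9
E (Player 2): min(-3, 9) = -3
Root (Player 1): max(7, -3) = 7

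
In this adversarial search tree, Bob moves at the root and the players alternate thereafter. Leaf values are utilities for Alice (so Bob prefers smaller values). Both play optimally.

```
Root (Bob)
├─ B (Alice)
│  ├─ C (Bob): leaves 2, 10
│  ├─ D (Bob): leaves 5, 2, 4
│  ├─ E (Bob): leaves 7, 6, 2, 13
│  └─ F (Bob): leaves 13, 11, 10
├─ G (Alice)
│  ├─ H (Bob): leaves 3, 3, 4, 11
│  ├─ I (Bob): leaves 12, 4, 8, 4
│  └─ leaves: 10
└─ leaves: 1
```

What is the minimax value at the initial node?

C (Bob): min(2, 10) = 2
D (Bob): min(5, 2, 4) = 2
E (Bob): min(7, 6, 2, 13) = 2
F (Bob): min(13, 11, 10) = 10
B (Alice): max(2, 2, 2, 10) = 10
H (Bob): min(3, 3, 4, 11) = 3
I (Bob): min(12, 4, 8, 4) = 4
G (Alice): max(3, 4, 10) = 10
Root (Bob): min(10, 10, 1) = 1

1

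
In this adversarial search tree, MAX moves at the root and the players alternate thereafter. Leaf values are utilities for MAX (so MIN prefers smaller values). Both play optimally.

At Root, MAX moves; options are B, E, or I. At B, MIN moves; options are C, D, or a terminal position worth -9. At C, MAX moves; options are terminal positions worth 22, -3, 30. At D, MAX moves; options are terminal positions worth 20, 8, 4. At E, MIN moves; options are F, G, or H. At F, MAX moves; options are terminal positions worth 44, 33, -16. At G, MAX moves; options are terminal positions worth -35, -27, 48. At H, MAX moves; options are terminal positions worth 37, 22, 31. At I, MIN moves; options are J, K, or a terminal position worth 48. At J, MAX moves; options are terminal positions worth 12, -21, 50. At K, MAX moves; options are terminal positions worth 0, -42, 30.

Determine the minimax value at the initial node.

C (MAX): max(22, -3, 30) = 30
D (MAX): max(20, 8, 4) = 20
B (MIN): min(30, 20, -9) = -9
F (MAX): max(44, 33, -16) = 44
G (MAX): max(-35, -27, 48) = 48
H (MAX): max(37, 22, 31) = 37
E (MIN): min(44, 48, 37) = 37
J (MAX): max(12, -21, 50) = 50
K (MAX): max(0, -42, 30) = 30
I (MIN): min(50, 30, 48) = 30
Root (MAX): max(-9, 37, 30) = 37

37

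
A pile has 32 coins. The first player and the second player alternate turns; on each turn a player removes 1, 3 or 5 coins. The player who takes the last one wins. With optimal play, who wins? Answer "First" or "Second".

W/L table (W = player to move can force a win):
i:   0  1  2  3  4  5  6  7  8  9 10 11 12 13 14 15 16 17 18 19 20 21 22 23 24 25 26 27 28 29 30 31 32
     L  W  L  W  L  W  L  W  L  W  L  W  L  W  L  W  L  W  L  W  L  W  L  W  L  W  L  W  L  W  L  W  L
Position 32 is L, so the second player wins.

Second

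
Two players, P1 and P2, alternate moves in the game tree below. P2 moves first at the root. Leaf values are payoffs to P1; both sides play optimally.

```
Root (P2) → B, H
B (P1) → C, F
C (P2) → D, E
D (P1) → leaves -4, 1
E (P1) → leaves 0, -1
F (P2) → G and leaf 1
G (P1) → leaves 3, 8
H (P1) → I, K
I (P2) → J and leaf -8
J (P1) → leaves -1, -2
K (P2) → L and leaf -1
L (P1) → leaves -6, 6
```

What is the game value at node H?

-1

J: max(-1, -2) = -1
I: min(-1, -8) = -8
L: max(-6, 6) = 6
K: min(6, -1) = -1
H: max(-8, -1) = -1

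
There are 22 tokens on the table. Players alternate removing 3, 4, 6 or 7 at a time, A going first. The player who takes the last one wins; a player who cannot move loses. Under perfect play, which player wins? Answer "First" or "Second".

Positions where the player to move wins (W) vs loses (L):
i:   0  1  2  3  4  5  6  7  8  9 10 11 12 13 14 15 16 17 18 19 20 21 22
     L  L  L  W  W  W  W  W  W  W  L  L  L  W  W  W  W  W  W  W  L  L  L
Position 22 is L, so the second player wins.

Second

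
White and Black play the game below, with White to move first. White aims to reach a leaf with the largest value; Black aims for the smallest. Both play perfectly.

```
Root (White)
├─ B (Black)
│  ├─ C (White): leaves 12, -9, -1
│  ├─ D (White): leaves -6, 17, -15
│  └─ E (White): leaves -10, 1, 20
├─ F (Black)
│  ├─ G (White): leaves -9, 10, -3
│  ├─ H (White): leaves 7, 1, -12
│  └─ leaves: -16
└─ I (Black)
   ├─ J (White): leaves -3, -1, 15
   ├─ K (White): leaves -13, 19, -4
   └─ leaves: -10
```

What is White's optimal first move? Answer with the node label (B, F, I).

C (White): max(12, -9, -1) = 12
D (White): max(-6, 17, -15) = 17
E (White): max(-10, 1, 20) = 20
B (Black): min(12, 17, 20) = 12
G (White): max(-9, 10, -3) = 10
H (White): max(7, 1, -12) = 7
F (Black): min(10, 7, -16) = -16
J (White): max(-3, -1, 15) = 15
K (White): max(-13, 19, -4) = 19
I (Black): min(15, 19, -10) = -10
Root (White): max(12, -16, -10) = 12
White picks the child with the highest value: B (value 12).

B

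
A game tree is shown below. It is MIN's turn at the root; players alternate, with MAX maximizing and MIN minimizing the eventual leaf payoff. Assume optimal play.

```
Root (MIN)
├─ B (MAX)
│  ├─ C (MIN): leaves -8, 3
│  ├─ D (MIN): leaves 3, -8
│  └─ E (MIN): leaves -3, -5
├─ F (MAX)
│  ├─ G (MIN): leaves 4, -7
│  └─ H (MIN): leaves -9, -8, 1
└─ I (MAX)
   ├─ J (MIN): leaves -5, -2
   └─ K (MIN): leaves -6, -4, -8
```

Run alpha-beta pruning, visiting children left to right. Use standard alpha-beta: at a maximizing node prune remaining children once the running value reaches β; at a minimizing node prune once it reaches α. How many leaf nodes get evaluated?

C [α=-∞,β=+∞]: v=-8
D [α=-8,β=+∞]: v=-8
E [α=-8,β=+∞]: v=-5
B [α=-∞,β=+∞]: v=-5
G [α=-∞,β=-5]: v=-7
H [α=-7,β=-5]: v=-9 after child 1 ≤ α → α-cutoff, skip 2
F [α=-∞,β=-5]: v=-7
J [α=-∞,β=-7]: v=-5
I [α=-∞,β=-7]: v=-5 after child 1 ≥ β → β-cutoff, skip 1
Root [α=-∞,β=+∞]: v=-7
Leaves evaluated: 11 of 16.

11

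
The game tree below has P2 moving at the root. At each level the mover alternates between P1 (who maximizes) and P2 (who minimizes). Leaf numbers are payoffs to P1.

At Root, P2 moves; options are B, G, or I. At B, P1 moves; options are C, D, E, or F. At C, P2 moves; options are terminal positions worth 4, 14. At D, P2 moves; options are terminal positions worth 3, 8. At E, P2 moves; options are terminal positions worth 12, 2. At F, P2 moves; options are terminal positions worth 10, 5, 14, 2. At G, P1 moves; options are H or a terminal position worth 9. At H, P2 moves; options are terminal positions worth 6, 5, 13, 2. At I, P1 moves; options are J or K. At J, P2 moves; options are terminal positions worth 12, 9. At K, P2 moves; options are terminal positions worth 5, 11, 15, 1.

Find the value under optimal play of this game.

C (P2): min(4, 14) = 4
D (P2): min(3, 8) = 3
E (P2): min(12, 2) = 2
F (P2): min(10, 5, 14, 2) = 2
B (P1): max(4, 3, 2, 2) = 4
H (P2): min(6, 5, 13, 2) = 2
G (P1): max(2, 9) = 9
J (P2): min(12, 9) = 9
K (P2): min(5, 11, 15, 1) = 1
I (P1): max(9, 1) = 9
Root (P2): min(4, 9, 9) = 4

4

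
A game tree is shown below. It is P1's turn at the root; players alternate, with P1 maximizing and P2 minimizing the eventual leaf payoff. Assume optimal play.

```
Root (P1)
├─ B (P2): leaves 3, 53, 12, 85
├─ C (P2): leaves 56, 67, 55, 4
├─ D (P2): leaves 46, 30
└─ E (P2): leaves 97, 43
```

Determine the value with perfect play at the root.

B (P2): min(3, 53, 12, 85) = 3
C (P2): min(56, 67, 55, 4) = 4
D (P2): min(46, 30) = 30
E (P2): min(97, 43) = 43
Root (P1): max(3, 4, 30, 43) = 43

43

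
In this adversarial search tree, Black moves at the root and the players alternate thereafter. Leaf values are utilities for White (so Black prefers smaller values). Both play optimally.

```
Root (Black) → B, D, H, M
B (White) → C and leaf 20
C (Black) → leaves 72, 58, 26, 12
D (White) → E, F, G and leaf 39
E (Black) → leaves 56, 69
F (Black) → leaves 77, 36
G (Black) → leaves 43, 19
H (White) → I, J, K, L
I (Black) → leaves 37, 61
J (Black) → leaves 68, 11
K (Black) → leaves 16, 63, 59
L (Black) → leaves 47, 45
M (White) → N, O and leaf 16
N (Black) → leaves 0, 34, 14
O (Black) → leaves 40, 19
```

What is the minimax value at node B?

20

C: min(72, 58, 26, 12) = 12
B: max(12, 20) = 20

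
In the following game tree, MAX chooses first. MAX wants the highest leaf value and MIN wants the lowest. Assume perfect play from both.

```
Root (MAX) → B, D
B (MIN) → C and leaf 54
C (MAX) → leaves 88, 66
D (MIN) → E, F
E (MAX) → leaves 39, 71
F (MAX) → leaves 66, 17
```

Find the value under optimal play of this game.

C (MAX): max(88, 66) = 88
B (MIN): min(88, 54) = 54
E (MAX): max(39, 71) = 71
F (MAX): max(66, 17) = 66
D (MIN): min(71, 66) = 66
Root (MAX): max(54, 66) = 66

66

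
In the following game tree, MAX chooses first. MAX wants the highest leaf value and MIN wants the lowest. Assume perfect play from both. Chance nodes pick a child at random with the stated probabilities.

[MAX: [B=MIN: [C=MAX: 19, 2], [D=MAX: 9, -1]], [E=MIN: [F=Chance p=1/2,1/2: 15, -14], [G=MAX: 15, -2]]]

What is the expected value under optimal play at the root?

C (MAX): max(19, 2) = 19
D (MAX): max(9, -1) = 9
B (MIN): min(19, 9) = 9
F (Chance): 1/2·15 + 1/2·-14 = 0.5
G (MAX): max(15, -2) = 15
E (MIN): min(0.5, 15) = 0.5
Root (MAX): max(9, 0.5) = 9

9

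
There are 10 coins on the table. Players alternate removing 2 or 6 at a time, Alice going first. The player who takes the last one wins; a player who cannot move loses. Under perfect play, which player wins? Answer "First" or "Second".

i:   0  1  2  3  4  5  6  7  8  9 10
     L  L  W  W  L  L  W  W  L  L  W
Position 10 is W, so the first player wins.

First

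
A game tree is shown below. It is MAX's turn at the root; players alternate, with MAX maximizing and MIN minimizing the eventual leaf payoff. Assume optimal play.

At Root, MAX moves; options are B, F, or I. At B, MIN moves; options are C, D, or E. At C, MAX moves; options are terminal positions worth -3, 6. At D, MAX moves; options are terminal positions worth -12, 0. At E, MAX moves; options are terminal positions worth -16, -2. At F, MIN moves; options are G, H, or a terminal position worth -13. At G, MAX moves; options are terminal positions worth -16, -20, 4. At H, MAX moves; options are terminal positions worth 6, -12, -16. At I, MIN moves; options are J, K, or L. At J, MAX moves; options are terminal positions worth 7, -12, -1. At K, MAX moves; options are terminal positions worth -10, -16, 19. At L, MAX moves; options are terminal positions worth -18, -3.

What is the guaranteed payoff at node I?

J: max(7, -12, -1) = 7
K: max(-10, -16, 19) = 19
L: max(-18, -3) = -3
I: min(7, 19, -3) = -3

-3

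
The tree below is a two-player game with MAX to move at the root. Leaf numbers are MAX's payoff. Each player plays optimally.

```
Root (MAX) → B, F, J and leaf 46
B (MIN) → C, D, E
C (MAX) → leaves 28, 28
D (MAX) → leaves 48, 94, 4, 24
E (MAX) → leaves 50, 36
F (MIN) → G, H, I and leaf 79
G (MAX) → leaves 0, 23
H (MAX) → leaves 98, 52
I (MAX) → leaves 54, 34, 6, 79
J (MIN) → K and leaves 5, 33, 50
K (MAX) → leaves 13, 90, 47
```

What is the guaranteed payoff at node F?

23

G: max(0, 23) = 23
H: max(98, 52) = 98
I: max(54, 34, 6, 79) = 79
F: min(23, 98, 79, 79) = 23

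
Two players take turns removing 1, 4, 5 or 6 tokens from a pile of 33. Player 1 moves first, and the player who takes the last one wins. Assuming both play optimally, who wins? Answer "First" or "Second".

First

i:   0  1  2  3  4  5  6  7  8  9 10 11 12 13 14 15 16 17 18 19 20 21 22 23 24 25 26 27 28 29 30 31 32 33
     L  W  L  W  W  W  W  W  W  L  W  L  W  W  W  W  W  W  L  W  L  W  W  W  W  W  W  L  W  L  W  W  W  W
Position 33 is W, so the first player wins.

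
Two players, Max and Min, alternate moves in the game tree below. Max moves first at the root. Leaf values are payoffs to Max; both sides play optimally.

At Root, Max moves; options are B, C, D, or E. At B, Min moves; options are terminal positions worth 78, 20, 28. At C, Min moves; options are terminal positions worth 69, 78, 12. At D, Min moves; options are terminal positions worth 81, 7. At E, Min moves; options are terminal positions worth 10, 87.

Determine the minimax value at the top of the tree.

20

B (Min): min(78, 20, 28) = 20
C (Min): min(69, 78, 12) = 12
D (Min): min(81, 7) = 7
E (Min): min(10, 87) = 10
Root (Max): max(20, 12, 7, 10) = 20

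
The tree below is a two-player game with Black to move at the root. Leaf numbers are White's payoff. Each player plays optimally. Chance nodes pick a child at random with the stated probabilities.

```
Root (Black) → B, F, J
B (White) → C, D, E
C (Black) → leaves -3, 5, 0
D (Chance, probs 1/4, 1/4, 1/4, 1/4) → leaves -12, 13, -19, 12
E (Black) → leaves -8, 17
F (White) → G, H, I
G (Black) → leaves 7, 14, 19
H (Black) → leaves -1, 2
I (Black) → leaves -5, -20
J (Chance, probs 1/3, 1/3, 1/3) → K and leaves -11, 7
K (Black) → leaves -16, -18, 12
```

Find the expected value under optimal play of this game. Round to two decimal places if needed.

C (Black): min(-3, 5, 0) = -3
D (Chance): 1/4·-12 + 1/4·13 + 1/4·-19 + 1/4·12 = -1.5
E (Black): min(-8, 17) = -8
B (White): max(-3, -1.5, -8) = -1.5
G (Black): min(7, 14, 19) = 7
H (Black): min(-1, 2) = -1
I (Black): min(-5, -20) = -20
F (White): max(7, -1, -20) = 7
K (Black): min(-16, -18, 12) = -18
J (Chance): 1/3·-18 + 1/3·-11 + 1/3·7 = -7.33
Root (Black): min(-1.5, 7, -7.33) = -7.33

-7.33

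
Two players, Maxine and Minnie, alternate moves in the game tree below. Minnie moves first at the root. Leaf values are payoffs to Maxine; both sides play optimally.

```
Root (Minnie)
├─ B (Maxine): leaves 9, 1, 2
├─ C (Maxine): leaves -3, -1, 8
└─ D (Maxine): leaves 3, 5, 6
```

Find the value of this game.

B (Maxine): max(9, 1, 2) = 9
C (Maxine): max(-3, -1, 8) = 8
D (Maxine): max(3, 5, 6) = 6
Root (Minnie): min(9, 8, 6) = 6

6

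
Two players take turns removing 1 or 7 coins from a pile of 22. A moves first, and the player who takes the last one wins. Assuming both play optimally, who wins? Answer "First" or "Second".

Positions where the player to move wins (W) vs loses (L):
i:   0  1  2  3  4  5  6  7  8  9 10 11 12 13 14 15 16 17 18 19 20 21 22
     L  W  L  W  L  W  L  W  L  W  L  W  L  W  L  W  L  W  L  W  L  W  L
Position 22 is L, so the second player wins.

Second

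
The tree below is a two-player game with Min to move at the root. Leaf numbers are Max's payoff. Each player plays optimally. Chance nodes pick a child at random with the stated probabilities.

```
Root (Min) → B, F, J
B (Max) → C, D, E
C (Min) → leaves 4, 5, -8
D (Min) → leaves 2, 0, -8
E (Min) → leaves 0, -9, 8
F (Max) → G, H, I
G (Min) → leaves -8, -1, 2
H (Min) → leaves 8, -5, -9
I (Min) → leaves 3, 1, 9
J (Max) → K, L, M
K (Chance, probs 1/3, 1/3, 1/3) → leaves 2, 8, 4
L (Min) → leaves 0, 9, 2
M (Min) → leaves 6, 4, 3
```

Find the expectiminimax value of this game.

-8

C (Min): min(4, 5, -8) = -8
D (Min): min(2, 0, -8) = -8
E (Min): min(0, -9, 8) = -9
B (Max): max(-8, -8, -9) = -8
G (Min): min(-8, -1, 2) = -8
H (Min): min(8, -5, -9) = -9
I (Min): min(3, 1, 9) = 1
F (Max): max(-8, -9, 1) = 1
K (Chance): 1/3·2 + 1/3·8 + 1/3·4 = 4.67
L (Min): min(0, 9, 2) = 0
M (Min): min(6, 4, 3) = 3
J (Max): max(4.67, 0, 3) = 4.67
Root (Min): min(-8, 1, 4.67) = -8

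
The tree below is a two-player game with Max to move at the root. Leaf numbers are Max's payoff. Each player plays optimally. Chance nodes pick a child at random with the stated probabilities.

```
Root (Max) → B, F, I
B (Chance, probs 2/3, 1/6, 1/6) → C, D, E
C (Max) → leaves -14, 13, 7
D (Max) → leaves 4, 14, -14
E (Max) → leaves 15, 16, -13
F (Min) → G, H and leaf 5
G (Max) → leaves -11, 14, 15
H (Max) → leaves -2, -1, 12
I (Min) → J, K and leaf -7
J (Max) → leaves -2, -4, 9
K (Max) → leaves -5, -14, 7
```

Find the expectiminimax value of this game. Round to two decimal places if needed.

13.67

C (Max): max(-14, 13, 7) = 13
D (Max): max(4, 14, -14) = 14
E (Max): max(15, 16, -13) = 16
B (Chance): 2/3·13 + 1/6·14 + 1/6·16 = 13.67
G (Max): max(-11, 14, 15) = 15
H (Max): max(-2, -1, 12) = 12
F (Min): min(15, 12, 5) = 5
J (Max): max(-2, -4, 9) = 9
K (Max): max(-5, -14, 7) = 7
I (Min): min(9, 7, -7) = -7
Root (Max): max(13.67, 5, -7) = 13.67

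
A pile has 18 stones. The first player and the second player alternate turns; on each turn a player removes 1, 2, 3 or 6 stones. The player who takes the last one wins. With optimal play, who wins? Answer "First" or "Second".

First

Mark each pile size as W (mover wins) or L (mover loses):
i:   0  1  2  3  4  5  6  7  8  9 10 11 12 13 14 15 16 17 18
     L  W  W  W  L  W  W  W  L  W  W  W  L  W  W  W  L  W  W
Position 18 is W, so the first player wins.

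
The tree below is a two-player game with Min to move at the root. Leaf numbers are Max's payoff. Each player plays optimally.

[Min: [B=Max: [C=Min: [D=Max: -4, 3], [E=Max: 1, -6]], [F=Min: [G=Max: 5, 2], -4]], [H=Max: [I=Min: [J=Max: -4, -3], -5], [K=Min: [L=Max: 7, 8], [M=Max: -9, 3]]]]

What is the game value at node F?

-4

G: max(5, 2) = 5
F: min(5, -4) = -4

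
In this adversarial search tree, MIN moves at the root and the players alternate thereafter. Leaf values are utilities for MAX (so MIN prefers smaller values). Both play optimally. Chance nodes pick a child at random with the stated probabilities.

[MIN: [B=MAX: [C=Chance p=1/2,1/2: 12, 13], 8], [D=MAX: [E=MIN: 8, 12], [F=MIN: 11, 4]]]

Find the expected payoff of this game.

C (Chance): 1/2·12 + 1/2·13 = 12.5
B (MAX): max(12.5, 8) = 12.5
E (MIN): min(8, 12) = 8
F (MIN): min(11, 4) = 4
D (MAX): max(8, 4) = 8
Root (MIN): min(12.5, 8) = 8

8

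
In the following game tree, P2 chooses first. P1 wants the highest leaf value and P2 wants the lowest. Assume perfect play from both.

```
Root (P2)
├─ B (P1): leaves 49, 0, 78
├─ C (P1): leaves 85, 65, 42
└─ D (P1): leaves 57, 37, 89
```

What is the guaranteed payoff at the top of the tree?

78

B (P1): max(49, 0, 78) = 78
C (P1): max(85, 65, 42) = 85
D (P1): max(57, 37, 89) = 89
Root (P2): min(78, 85, 89) = 78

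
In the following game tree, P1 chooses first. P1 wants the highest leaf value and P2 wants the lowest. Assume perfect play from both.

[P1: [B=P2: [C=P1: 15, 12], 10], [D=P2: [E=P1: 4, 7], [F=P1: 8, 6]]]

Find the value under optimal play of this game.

10

C (P1): max(15, 12) = 15
B (P2): min(15, 10) = 10
E (P1): max(4, 7) = 7
F (P1): max(8, 6) = 8
D (P2): min(7, 8) = 7
Root (P1): max(10, 7) = 10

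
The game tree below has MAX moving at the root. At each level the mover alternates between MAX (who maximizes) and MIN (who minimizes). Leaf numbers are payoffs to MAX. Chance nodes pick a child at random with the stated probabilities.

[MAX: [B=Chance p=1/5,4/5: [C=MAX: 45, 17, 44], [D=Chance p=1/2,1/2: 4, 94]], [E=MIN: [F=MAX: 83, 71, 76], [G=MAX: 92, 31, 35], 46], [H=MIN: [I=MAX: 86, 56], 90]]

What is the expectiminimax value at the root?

C (MAX): max(45, 17, 44) = 45
D (Chance): 1/2·4 + 1/2·94 = 49
B (Chance): 1/5·45 + 4/5·49 = 48.2
F (MAX): max(83, 71, 76) = 83
G (MAX): max(92, 31, 35) = 92
E (MIN): min(83, 92, 46) = 46
I (MAX): max(86, 56) = 86
H (MIN): min(86, 90) = 86
Root (MAX): max(48.2, 46, 86) = 86

86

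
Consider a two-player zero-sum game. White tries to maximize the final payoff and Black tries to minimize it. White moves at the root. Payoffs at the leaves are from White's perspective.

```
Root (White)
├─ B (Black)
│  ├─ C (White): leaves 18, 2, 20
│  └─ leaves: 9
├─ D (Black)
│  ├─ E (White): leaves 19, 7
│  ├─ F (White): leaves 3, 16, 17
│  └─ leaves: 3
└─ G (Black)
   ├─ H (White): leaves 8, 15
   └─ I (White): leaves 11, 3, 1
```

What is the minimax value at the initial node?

11

C (White): max(18, 2, 20) = 20
B (Black): min(20, 9) = 9
E (White): max(19, 7) = 19
F (White): max(3, 16, 17) = 17
D (Black): min(19, 17, 3) = 3
H (White): max(8, 15) = 15
I (White): max(11, 3, 1) = 11
G (Black): min(15, 11) = 11
Root (White): max(9, 3, 11) = 11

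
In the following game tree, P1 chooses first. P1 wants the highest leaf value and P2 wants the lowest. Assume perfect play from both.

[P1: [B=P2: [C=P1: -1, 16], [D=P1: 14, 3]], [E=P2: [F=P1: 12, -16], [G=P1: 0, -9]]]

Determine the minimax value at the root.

14

C (P1): max(-1, 16) = 16
D (P1): max(14, 3) = 14
B (P2): min(16, 14) = 14
F (P1): max(12, -16) = 12
G (P1): max(0, -9) = 0
E (P2): min(12, 0) = 0
Root (P1): max(14, 0) = 14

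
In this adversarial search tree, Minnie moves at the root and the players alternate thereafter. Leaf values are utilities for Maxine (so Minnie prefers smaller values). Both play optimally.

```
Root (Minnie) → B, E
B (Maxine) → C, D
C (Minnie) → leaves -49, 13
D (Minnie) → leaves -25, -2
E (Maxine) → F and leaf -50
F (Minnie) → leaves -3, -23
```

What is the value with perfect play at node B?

-25

C: min(-49, 13) = -49
D: min(-25, -2) = -25
B: max(-49, -25) = -25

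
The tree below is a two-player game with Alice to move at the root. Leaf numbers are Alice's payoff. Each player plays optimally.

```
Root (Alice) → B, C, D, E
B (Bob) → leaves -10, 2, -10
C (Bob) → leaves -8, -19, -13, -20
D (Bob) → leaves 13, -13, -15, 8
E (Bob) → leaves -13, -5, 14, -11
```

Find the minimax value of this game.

B (Bob): min(-10, 2, -10) = -10
C (Bob): min(-8, -19, -13, -20) = -20
D (Bob): min(13, -13, -15, 8) = -15
E (Bob): min(-13, -5, 14, -11) = -13
Root (Alice): max(-10, -20, -15, -13) = -10

-10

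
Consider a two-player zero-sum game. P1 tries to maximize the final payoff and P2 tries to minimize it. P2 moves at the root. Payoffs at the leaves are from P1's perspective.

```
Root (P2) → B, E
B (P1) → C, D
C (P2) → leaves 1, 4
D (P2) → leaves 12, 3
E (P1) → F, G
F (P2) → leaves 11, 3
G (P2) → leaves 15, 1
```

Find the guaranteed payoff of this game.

3

C (P2): min(1, 4) = 1
D (P2): min(12, 3) = 3
B (P1): max(1, 3) = 3
F (P2): min(11, 3) = 3
G (P2): min(15, 1) = 1
E (P1): max(3, 1) = 3
Root (P2): min(3, 3) = 3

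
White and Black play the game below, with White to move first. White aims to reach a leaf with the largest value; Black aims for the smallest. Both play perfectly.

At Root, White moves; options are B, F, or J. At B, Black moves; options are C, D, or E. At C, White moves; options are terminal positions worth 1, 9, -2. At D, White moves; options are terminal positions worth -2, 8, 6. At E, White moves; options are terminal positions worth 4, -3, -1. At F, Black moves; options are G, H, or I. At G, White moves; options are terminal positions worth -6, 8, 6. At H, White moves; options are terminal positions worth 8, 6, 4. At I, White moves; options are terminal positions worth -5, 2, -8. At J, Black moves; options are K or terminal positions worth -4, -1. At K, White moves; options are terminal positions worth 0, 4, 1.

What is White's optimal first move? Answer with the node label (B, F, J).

C (White): max(1, 9, -2) = 9
D (White): max(-2, 8, 6) = 8
E (White): max(4, -3, -1) = 4
B (Black): min(9, 8, 4) = 4
G (White): max(-6, 8, 6) = 8
H (White): max(8, 6, 4) = 8
I (White): max(-5, 2, -8) = 2
F (Black): min(8, 8, 2) = 2
K (White): max(0, 4, 1) = 4
J (Black): min(4, -4, -1) = -4
Root (White): max(4, 2, -4) = 4
White picks the child with the highest value: B (value 4).

B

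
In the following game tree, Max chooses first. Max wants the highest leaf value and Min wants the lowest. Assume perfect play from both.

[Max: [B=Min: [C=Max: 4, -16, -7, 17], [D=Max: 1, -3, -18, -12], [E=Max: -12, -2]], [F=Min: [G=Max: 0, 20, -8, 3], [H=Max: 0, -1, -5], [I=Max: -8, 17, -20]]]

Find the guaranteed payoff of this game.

C (Max): max(4, -16, -7, 17) = 17
D (Max): max(1, -3, -18, -12) = 1
E (Max): max(-12, -2) = -2
B (Min): min(17, 1, -2) = -2
G (Max): max(0, 20, -8, 3) = 20
H (Max): max(0, -1, -5) = 0
I (Max): max(-8, 17, -20) = 17
F (Min): min(20, 0, 17) = 0
Root (Max): max(-2, 0) = 0

0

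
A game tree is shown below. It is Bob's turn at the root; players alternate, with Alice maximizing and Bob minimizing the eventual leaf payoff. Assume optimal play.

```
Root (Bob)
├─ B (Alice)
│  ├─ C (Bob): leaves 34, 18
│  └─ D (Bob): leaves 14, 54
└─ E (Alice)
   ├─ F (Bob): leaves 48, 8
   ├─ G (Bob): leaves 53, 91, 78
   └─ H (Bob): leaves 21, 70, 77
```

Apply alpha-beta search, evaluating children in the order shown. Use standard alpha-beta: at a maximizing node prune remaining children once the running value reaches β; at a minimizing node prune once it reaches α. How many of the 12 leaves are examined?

8

C [α=-∞,β=+∞]: v=18
D [α=18,β=+∞]: v=14 after child 1 ≤ α → α-cutoff, skip 1
B [α=-∞,β=+∞]: v=18
F [α=-∞,β=18]: v=8
G [α=8,β=18]: v=53
E [α=-∞,β=18]: v=53 after child 2 ≥ β → β-cutoff, skip 1
Root [α=-∞,β=+∞]: v=18
Leaves evaluated: 8 of 12.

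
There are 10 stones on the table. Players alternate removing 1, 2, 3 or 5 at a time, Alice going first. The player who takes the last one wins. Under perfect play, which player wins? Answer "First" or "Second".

First

i:   0  1  2  3  4  5  6  7  8  9 10
     L  W  W  W  L  W  W  W  L  W  W
Position 10 is W, so the first player wins.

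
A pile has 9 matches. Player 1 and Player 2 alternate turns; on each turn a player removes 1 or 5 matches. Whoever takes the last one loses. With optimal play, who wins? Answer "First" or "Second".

Second

Positions where the player to move wins (W) vs loses (L):
i:   0  1  2  3  4  5  6  7  8  9
     W  L  W  L  W  L  W  L  W  L
Position 9 is L, so the second player wins.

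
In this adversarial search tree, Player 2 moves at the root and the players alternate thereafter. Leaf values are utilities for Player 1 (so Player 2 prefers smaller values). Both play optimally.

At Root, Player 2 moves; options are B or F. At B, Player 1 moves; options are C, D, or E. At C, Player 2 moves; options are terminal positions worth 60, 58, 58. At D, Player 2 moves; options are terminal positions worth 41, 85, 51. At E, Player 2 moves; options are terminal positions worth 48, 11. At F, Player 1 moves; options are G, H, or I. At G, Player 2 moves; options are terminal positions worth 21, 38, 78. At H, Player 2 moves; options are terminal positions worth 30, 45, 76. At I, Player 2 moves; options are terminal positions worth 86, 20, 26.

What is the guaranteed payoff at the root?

C (Player 2): min(60, 58, 58) = 58
D (Player 2): min(41, 85, 51) = 41
E (Player 2): min(48, 11) = 11
B (Player 1): max(58, 41, 11) = 58
G (Player 2): min(21, 38, 78) = 21
H (Player 2): min(30, 45, 76) = 30
I (Player 2): min(86, 20, 26) = 20
F (Player 1): max(21, 30, 20) = 30
Root (Player 2): min(58, 30) = 30

30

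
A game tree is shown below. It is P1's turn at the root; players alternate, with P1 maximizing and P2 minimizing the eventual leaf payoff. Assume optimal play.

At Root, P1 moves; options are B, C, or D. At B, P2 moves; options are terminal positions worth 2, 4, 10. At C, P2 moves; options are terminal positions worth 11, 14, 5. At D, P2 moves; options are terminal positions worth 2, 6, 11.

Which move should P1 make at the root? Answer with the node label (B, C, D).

B (P2): min(2, 4, 10) = 2
C (P2): min(11, 14, 5) = 5
D (P2): min(2, 6, 11) = 2
Root (P1): max(2, 5, 2) = 5
P1 picks the child with the highest value: C (value 5).

C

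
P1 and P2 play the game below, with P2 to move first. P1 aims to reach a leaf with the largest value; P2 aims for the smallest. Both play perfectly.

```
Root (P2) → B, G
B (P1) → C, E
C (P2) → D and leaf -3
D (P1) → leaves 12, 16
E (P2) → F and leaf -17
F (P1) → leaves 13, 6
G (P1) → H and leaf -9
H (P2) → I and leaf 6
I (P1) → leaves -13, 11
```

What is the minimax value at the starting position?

-3

D (P1): max(12, 16) = 16
C (P2): min(16, -3) = -3
F (P1): max(13, 6) = 13
E (P2): min(13, -17) = -17
B (P1): max(-3, -17) = -3
I (P1): max(-13, 11) = 11
H (P2): min(11, 6) = 6
G (P1): max(6, -9) = 6
Root (P2): min(-3, 6) = -3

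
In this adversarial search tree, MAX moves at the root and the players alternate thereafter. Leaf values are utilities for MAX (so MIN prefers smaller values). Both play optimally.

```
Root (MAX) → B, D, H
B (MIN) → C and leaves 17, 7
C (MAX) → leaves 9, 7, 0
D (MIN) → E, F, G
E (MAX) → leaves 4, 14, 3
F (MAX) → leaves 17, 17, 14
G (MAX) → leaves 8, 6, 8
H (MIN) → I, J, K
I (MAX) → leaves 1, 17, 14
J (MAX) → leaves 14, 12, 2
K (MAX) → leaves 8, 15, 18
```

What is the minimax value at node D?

E: max(4, 14, 3) = 14
F: max(17, 17, 14) = 17
G: max(8, 6, 8) = 8
D: min(14, 17, 8) = 8

8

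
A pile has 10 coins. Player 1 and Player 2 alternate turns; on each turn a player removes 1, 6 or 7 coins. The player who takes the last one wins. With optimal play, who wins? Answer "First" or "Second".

First

i:   0  1  2  3  4  5  6  7  8  9 10
     L  W  L  W  L  W  W  W  W  W  W
Position 10 is W, so the first player wins.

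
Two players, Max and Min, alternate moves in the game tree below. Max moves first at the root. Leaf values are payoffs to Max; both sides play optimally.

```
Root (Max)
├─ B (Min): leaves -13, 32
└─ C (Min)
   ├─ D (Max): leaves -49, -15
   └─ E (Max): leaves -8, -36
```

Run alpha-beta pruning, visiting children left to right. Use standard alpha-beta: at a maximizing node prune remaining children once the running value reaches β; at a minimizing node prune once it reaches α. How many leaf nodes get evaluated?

B [α=-∞,β=+∞]: v=-13
D [α=-13,β=+∞]: v=-15
C [α=-13,β=+∞]: v=-15 after child 1 ≤ α → α-cutoff, skip 1
Root [α=-∞,β=+∞]: v=-13
Leaves evaluated: 4 of 6.

4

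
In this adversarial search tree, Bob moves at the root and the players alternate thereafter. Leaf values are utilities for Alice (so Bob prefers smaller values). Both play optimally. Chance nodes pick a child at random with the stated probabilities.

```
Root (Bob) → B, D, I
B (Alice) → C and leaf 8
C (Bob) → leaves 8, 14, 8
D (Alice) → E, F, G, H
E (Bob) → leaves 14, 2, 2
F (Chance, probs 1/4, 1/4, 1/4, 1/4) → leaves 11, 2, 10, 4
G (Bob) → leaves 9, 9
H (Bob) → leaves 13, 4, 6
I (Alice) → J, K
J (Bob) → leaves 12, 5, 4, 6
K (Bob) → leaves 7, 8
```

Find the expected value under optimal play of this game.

7

C (Bob): min(8, 14, 8) = 8
B (Alice): max(8, 8) = 8
E (Bob): min(14, 2, 2) = 2
F (Chance): 1/4·11 + 1/4·2 + 1/4·10 + 1/4·4 = 6.75
G (Bob): min(9, 9) = 9
H (Bob): min(13, 4, 6) = 4
D (Alice): max(2, 6.75, 9, 4) = 9
J (Bob): min(12, 5, 4, 6) = 4
K (Bob): min(7, 8) = 7
I (Alice): max(4, 7) = 7
Root (Bob): min(8, 9, 7) = 7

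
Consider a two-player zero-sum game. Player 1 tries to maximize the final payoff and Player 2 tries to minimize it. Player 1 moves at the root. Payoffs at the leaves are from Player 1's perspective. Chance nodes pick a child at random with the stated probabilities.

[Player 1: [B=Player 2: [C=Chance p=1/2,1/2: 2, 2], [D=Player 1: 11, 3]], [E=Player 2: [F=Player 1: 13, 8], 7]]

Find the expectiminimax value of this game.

7

C (Chance): 1/2·2 + 1/2·2 = 2
D (Player 1): max(11, 3) = 11
B (Player 2): min(2, 11) = 2
F (Player 1): max(13, 8) = 13
E (Player 2): min(13, 7) = 7
Root (Player 1): max(2, 7) = 7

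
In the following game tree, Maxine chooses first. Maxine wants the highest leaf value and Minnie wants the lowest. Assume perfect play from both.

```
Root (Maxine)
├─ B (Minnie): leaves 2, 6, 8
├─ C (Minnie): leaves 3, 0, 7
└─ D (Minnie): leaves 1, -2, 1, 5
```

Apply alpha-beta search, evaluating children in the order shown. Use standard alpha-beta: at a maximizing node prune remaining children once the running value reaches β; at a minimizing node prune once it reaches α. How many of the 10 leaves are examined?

B [α=-∞,β=+∞]: v=2
C [α=2,β=+∞]: v=0 after child 2 ≤ α → α-cutoff, skip 1
D [α=2,β=+∞]: v=1 after child 1 ≤ α → α-cutoff, skip 3
Root [α=-∞,β=+∞]: v=2
Leaves evaluated: 6 of 10.

6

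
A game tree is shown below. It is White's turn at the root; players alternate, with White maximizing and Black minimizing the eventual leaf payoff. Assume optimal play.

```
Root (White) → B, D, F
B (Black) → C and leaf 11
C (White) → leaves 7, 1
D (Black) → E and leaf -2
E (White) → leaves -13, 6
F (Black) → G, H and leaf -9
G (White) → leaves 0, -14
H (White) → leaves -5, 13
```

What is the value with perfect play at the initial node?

7

C (White): max(7, 1) = 7
B (Black): min(7, 11) = 7
E (White): max(-13, 6) = 6
D (Black): min(6, -2) = -2
G (White): max(0, -14) = 0
H (White): max(-5, 13) = 13
F (Black): min(0, 13, -9) = -9
Root (White): max(7, -2, -9) = 7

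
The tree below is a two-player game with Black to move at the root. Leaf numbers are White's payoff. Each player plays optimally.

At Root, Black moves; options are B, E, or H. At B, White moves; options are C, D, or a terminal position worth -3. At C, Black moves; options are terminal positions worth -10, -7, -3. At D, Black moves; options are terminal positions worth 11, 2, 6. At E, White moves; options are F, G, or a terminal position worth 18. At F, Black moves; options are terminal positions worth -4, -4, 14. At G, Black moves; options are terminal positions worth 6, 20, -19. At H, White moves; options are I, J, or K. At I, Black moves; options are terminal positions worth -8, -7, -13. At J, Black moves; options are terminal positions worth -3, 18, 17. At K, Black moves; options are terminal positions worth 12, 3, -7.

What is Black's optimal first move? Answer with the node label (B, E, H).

H

C (Black): min(-10, -7, -3) = -10
D (Black): min(11, 2, 6) = 2
B (White): max(-10, 2, -3) = 2
F (Black): min(-4, -4, 14) = -4
G (Black): min(6, 20, -19) = -19
E (White): max(-4, -19, 18) = 18
I (Black): min(-8, -7, -13) = -13
J (Black): min(-3, 18, 17) = -3
K (Black): min(12, 3, -7) = -7
H (White): max(-13, -3, -7) = -3
Root (Black): min(2, 18, -3) = -3
Black picks the child with the lowest value: H (value -3).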